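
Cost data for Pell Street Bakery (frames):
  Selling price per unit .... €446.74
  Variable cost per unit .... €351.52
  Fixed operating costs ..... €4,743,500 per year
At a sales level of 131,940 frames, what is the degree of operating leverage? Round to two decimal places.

At 131,940 units, contribution = 131,940 × €95.22 = €12,563,326.80.
Subtracting fixed costs: EBIT = €12,563,326.80 − €4,743,500 = €7,819,826.80.
Degree of operating leverage = €12,563,326.80 / €7,819,826.80 = 1.6066.

1.61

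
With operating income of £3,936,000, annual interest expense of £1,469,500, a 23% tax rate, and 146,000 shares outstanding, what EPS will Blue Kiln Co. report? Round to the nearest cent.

£13.01

Interest = £1,469,500.00, so EBT = £3,936,000 − £1,469,500.00 = £2,466,500.00.
Net income = £2,466,500.00 × (1 − 0.23) = £1,899,205.00.
EPS = £1,899,205.00 ÷ 146,000 = £13.01.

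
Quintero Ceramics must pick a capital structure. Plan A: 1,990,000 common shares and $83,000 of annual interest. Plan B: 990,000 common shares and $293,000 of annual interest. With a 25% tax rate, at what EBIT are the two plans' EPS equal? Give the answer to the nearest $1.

$500,900

At indifference, (EBIT − 83,000)(1 − t)/1,990,000 = (EBIT − 293,000)(1 − t)/990,000.
The (1 − t) factor cancels: (EBIT − 83,000) × 990,000 = (EBIT − 293,000) × 1,990,000.
EBIT × (1,990,000 − 990,000) = 293,000 × 1,990,000 − 83,000 × 990,000 = 500,900,000,000, so EBIT = 500,900,000,000 ÷ 1,000,000 = 500,900.00.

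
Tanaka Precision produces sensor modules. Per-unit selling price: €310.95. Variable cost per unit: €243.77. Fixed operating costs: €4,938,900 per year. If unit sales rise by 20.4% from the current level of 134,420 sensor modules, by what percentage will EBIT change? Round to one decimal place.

At 134,420 units, contribution = 134,420 × €67.18 = €9,030,335.60.
Subtracting fixed costs: EBIT = €9,030,335.60 − €4,938,900 = €4,091,435.60.
Degree of operating leverage = €9,030,335.60 / €4,091,435.60 = 2.2071.
Operating income changes by 2.2071 × +20.4% = +45.0%.

+45.0%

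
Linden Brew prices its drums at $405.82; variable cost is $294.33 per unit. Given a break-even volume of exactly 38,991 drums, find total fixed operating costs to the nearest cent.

Contribution margin per unit = $405.82 − $294.33 = $111.49.
Since BE = FC / CM, FC = 38,991 × $111.49 = $4,347,106.59.

$4,347,106.59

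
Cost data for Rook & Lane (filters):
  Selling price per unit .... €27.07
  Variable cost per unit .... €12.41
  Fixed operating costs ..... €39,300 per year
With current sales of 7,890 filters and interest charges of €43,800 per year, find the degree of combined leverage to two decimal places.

Contribution at this volume is 7,890 × €14.66 = €115,667.40.
Operating income = contribution − fixed costs = €115,667.40 − €39,300 = €76,367.40. Interest = €43,800.00, so EBIT − I = €32,567.40.
DCL = contribution ÷ (EBIT − I) = €115,667.40 ÷ €32,567.40 = 3.5516.

3.55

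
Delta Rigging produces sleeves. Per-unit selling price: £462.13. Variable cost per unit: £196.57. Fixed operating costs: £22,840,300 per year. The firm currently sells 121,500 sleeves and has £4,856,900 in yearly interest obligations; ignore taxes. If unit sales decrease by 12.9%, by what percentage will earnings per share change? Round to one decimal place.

-91.1%

At 121,500 units, contribution = 121,500 × £265.56 = £32,265,540.00.
Operating income = contribution − fixed costs = £32,265,540.00 − £22,840,300 = £9,425,240.00.
Interest = £4,856,900.00, so EBIT − I = £4,568,340.00.
Degree of combined leverage = contribution ÷ (EBIT − I) = £32,265,540.00 ÷ £4,568,340.00 = 7.0629.
%ΔEPS = DCL × %ΔSales = 7.0629 × -12.9% = -91.1%.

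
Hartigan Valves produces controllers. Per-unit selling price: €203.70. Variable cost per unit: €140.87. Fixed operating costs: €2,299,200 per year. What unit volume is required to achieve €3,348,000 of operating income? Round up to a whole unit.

Unit CM = price − variable cost = €203.70 − €140.87 = €62.83.
Need Q such that Q × €62.83 − €2,299,200 = €3,348,000, i.e. Q = €5,647,200 / €62.83 = 89,880.63 → 89,881.

89,881 controllers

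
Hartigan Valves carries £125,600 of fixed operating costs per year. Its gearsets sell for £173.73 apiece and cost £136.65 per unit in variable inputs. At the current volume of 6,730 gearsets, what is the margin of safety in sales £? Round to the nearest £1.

Each unit contributes £173.73 − £136.65 = £37.08. Break-even units = £125,600 ÷ £37.08 = 3,387.27; break-even revenue = 3,387.27 × £173.73 = £588,470.55.
Actual sales revenue = 6,730 × £173.73 = £1,169,202.90.
Margin of safety = £1,169,202.90 − £588,470.55 = £580,732.

£580,732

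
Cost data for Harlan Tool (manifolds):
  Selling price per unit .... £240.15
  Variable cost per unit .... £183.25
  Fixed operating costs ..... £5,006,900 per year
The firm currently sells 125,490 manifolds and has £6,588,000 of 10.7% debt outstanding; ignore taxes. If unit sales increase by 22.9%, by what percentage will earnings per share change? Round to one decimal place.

Contribution at this volume is 125,490 × £56.90 = £7,140,381.00.
Operating income = contribution − fixed costs = £7,140,381.00 − £5,006,900 = £2,133,481.00.
Interest = £704,916.00, so EBIT − I = £1,428,565.00.
Degree of combined leverage = contribution ÷ (EBIT − I) = £7,140,381.00 ÷ £1,428,565.00 = 4.9983.
%ΔEPS = DCL × %ΔSales = 4.9983 × +22.9% = +114.5%.

+114.5%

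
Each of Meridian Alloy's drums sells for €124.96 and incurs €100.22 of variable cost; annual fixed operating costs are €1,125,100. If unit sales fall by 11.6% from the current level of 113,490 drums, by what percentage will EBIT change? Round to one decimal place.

At 113,490 units, contribution = 113,490 × €24.74 = €2,807,742.60.
Subtracting fixed costs: EBIT = €2,807,742.60 − €1,125,100 = €1,682,642.60.
DOL = contribution ÷ EBIT = €2,807,742.60 ÷ €1,682,642.60 = 1.6687.
So EBIT moves 1.6687 × (-11.6%) = -19.4%.

-19.4%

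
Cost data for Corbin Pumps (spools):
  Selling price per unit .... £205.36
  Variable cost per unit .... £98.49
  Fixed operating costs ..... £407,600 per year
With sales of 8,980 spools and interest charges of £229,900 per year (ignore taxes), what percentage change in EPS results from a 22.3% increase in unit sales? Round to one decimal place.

Total contribution margin = 8,980 × £106.87 = £959,692.60.
Subtracting fixed costs: EBIT = £959,692.60 − £407,600 = £552,092.60.
Interest = £229,900.00, so EBIT − I = £322,192.60.
DCL = total CM / (EBIT − I) = £959,692.60 / £322,192.60 = 2.9786.
EPS therefore changes by 2.9786 × (+22.3%) = +66.4%.

+66.4%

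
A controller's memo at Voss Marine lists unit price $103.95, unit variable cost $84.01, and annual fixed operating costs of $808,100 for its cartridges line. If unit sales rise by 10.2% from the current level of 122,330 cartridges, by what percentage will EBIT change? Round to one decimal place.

At 122,330 units, contribution = 122,330 × $19.94 = $2,439,260.20.
Subtracting fixed costs: EBIT = $2,439,260.20 − $808,100 = $1,631,160.20.
So DOL = total CM / EBIT = $2,439,260.20 / $1,631,160.20 = 1.4954.
So EBIT moves 1.4954 × (+10.2%) = +15.3%.

+15.3%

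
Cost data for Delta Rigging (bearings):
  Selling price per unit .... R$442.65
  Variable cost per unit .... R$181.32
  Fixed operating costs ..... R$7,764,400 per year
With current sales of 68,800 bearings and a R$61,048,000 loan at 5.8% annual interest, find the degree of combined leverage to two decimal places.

Total contribution margin = 68,800 × R$261.33 = R$17,979,504.00.
Subtracting fixed costs: EBIT = R$17,979,504.00 − R$7,764,400 = R$10,215,104.00. Interest = R$3,540,784.00, so EBIT − I = R$6,674,320.00.
DCL = contribution ÷ (EBIT − I) = R$17,979,504.00 ÷ R$6,674,320.00 = 2.6938.

2.69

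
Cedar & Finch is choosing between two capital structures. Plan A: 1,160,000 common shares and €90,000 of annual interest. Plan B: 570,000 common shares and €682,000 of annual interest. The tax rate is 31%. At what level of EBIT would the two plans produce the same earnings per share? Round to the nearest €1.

€1,253,932

At indifference, (EBIT − 90,000)(1 − t)/1,160,000 = (EBIT − 682,000)(1 − t)/570,000.
The (1 − t) factor cancels: (EBIT − 90,000) × 570,000 = (EBIT − 682,000) × 1,160,000.
Solving, EBIT = (682,000·1,160,000 − 90,000·570,000) / (1,160,000 − 570,000) = 739,820,000,000 / 590,000 = 1,253,932.20.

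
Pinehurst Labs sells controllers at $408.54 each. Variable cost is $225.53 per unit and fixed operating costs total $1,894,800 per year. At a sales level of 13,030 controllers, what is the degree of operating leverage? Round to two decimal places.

4.87

At 13,030 units, contribution = 13,030 × $183.01 = $2,384,620.30.
Operating income = contribution − fixed costs = $2,384,620.30 − $1,894,800 = $489,820.30.
Degree of operating leverage = $2,384,620.30 / $489,820.30 = 4.8684.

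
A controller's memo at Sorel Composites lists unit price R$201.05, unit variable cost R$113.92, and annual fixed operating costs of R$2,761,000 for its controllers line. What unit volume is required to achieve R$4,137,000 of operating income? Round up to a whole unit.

Each unit contributes R$201.05 − R$113.92 = R$87.13.
Units = (FC + target) / CM = (R$2,761,000 + R$4,137,000) / R$87.13 = 79,169.06, so 79,170 controllers.

79,170 controllers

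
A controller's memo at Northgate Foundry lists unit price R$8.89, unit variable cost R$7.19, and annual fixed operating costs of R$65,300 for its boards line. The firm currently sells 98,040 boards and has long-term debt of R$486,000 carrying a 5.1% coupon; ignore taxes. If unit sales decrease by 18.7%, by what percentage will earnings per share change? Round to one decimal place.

-40.7%

Contribution at this volume is 98,040 × R$1.70 = R$166,668.00.
EBIT = R$166,668.00 − R$65,300 = R$101,368.00.
Interest = R$24,786.00, so EBIT − I = R$76,582.00.
Degree of combined leverage = contribution ÷ (EBIT − I) = R$166,668.00 ÷ R$76,582.00 = 2.1763.
%ΔEPS = DCL × %ΔSales = 2.1763 × -18.7% = -40.7%.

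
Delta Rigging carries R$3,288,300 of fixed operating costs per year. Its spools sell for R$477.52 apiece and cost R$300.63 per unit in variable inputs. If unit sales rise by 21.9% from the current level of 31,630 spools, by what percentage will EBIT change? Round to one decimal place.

At 31,630 units, contribution = 31,630 × R$176.89 = R$5,595,030.70.
Operating income = contribution − fixed costs = R$5,595,030.70 − R$3,288,300 = R$2,306,730.70.
Degree of operating leverage = R$5,595,030.70 / R$2,306,730.70 = 2.4255.
Operating income changes by 2.4255 × +21.9% = +53.1%.

+53.1%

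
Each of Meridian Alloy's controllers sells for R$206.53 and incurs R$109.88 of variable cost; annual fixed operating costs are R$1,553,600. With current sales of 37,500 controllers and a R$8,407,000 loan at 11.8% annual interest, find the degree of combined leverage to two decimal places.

At 37,500 units, contribution = 37,500 × R$96.65 = R$3,624,375.00.
Subtracting fixed costs: EBIT = R$3,624,375.00 − R$1,553,600 = R$2,070,775.00. Interest = R$992,026.00.
DOL = R$3,624,375.00 ÷ R$2,070,775.00 = 1.7503; DFL = R$2,070,775.00 ÷ R$1,078,749.00 = 1.9196.
DCL = DOL × DFL = 1.7503 × 1.9196 = 3.3599.

3.36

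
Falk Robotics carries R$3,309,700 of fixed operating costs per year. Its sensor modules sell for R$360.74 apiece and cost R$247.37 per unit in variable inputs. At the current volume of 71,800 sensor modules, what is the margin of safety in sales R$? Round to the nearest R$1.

Each unit contributes R$360.74 − R$247.37 = R$113.37. Break-even units = R$3,309,700 ÷ R$113.37 = 29,193.79; break-even revenue = 29,193.79 × R$360.74 = R$10,531,367.89.
Actual sales revenue = 71,800 × R$360.74 = R$25,901,132.00.
Margin of safety = R$25,901,132.00 − R$10,531,367.89 = R$15,369,764.

R$15,369,764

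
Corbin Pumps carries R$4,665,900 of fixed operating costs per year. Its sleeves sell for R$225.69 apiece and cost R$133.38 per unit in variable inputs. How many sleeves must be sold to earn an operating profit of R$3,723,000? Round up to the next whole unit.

90,878 sleeves

Each unit contributes R$225.69 − R$133.38 = R$92.31.
Units = (FC + target) / CM = (R$4,665,900 + R$3,723,000) / R$92.31 = 90,877.48, so 90,878 sleeves.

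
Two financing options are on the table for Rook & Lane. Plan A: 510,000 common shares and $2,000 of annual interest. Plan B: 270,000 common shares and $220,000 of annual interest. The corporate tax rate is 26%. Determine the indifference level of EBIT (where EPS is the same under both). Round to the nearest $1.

$465,250

Set EPS_A = EPS_B: (EBIT − $2,000)(1 − 0.26) ÷ 510,000 = (EBIT − $220,000)(1 − 0.26) ÷ 270,000.
Cancelling (1 − t) and cross-multiplying: 270,000·(EBIT − 2,000) = 510,000·(EBIT − 220,000).
Solving, EBIT = (220,000·510,000 − 2,000·270,000) / (510,000 − 270,000) = 111,660,000,000 / 240,000 = 465,250.00.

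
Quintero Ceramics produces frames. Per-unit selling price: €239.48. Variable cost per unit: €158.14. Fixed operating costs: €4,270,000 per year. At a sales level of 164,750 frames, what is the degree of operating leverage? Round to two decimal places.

1.47

At 164,750 units, contribution = 164,750 × €81.34 = €13,400,765.00.
Operating income = contribution − fixed costs = €13,400,765.00 − €4,270,000 = €9,130,765.00.
DOL = contribution ÷ EBIT = €13,400,765.00 ÷ €9,130,765.00 = 1.4676.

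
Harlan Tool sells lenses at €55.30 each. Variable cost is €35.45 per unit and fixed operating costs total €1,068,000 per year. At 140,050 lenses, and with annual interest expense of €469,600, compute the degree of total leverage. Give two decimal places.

At 140,050 units, contribution = 140,050 × €19.85 = €2,779,992.50.
EBIT = €2,779,992.50 − €1,068,000 = €1,711,992.50. Interest = €469,600.00, so EBIT − I = €1,242,392.50.
DCL = contribution ÷ (EBIT − I) = €2,779,992.50 ÷ €1,242,392.50 = 2.2376.

2.24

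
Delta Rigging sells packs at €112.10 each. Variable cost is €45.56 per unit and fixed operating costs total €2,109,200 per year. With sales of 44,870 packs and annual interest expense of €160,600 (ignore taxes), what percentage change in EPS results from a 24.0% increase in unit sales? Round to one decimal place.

Contribution at this volume is 44,870 × €66.54 = €2,985,649.80.
EBIT = €2,985,649.80 − €2,109,200 = €876,449.80.
After interest of €160,600.00, pre-tax earnings = €715,849.80.
DCL = total CM / (EBIT − I) = €2,985,649.80 / €715,849.80 = 4.1708.
EPS therefore changes by 4.1708 × (+24.0%) = +100.1%.

+100.1%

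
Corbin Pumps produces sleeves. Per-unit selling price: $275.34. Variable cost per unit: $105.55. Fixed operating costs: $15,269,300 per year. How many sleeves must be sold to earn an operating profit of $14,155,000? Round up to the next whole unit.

173,299 sleeves

Unit CM = price − variable cost = $275.34 − $105.55 = $169.79.
Need Q such that Q × $169.79 − $15,269,300 = $14,155,000, i.e. Q = $29,424,300 / $169.79 = 173,298.19 → 173,299.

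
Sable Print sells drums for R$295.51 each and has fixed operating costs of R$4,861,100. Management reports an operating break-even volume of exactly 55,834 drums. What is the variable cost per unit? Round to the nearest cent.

R$208.45

At break-even, FC = Q × (P − VC), so P − VC = R$4,861,100 ÷ 55,834 = R$87.0634.
Variable cost per unit = R$295.51 − R$87.0634 = R$208.45.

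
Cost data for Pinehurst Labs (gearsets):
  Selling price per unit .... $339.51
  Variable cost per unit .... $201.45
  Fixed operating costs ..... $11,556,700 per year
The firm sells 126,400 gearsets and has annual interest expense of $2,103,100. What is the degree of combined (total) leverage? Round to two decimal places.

At 126,400 units, contribution = 126,400 × $138.06 = $17,450,784.00.
EBIT = $17,450,784.00 − $11,556,700 = $5,894,084.00. Interest = $2,103,100.00, so EBIT − I = $3,790,984.00.
DCL = contribution ÷ (EBIT − I) = $17,450,784.00 ÷ $3,790,984.00 = 4.6032.

4.60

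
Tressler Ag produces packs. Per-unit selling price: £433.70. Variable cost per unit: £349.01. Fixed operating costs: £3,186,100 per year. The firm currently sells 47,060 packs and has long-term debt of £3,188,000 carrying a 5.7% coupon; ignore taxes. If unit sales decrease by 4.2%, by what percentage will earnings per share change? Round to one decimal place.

-27.1%

Total contribution margin = 47,060 × £84.69 = £3,985,511.40.
Subtracting fixed costs: EBIT = £3,985,511.40 − £3,186,100 = £799,411.40.
Interest = £181,716.00, so EBIT − I = £617,695.40.
DCL = total CM / (EBIT − I) = £3,985,511.40 / £617,695.40 = 6.4522.
%ΔEPS = DCL × %ΔSales = 6.4522 × -4.2% = -27.1%.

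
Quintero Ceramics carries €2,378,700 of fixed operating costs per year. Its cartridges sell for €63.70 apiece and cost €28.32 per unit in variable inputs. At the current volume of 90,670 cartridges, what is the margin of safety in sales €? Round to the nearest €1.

€1,492,943

Each unit contributes €63.70 − €28.32 = €35.38. Break-even units = €2,378,700 ÷ €35.38 = 67,232.90; break-even revenue = 67,232.90 × €63.70 = €4,282,735.73.
Actual sales revenue = 90,670 × €63.70 = €5,775,679.00.
Margin of safety = €5,775,679.00 − €4,282,735.73 = €1,492,943.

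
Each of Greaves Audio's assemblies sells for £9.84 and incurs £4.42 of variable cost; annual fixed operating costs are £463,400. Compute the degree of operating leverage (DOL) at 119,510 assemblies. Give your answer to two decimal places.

3.51

At 119,510 units, contribution = 119,510 × £5.42 = £647,744.20.
Operating income = contribution − fixed costs = £647,744.20 − £463,400 = £184,344.20.
So DOL = total CM / EBIT = £647,744.20 / £184,344.20 = 3.5138.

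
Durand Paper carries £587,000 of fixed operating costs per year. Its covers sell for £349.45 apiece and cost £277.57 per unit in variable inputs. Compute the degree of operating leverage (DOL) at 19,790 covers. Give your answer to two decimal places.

Contribution at this volume is 19,790 × £71.88 = £1,422,505.20.
Subtracting fixed costs: EBIT = £1,422,505.20 − £587,000 = £835,505.20.
Degree of operating leverage = £1,422,505.20 / £835,505.20 = 1.7026.

1.70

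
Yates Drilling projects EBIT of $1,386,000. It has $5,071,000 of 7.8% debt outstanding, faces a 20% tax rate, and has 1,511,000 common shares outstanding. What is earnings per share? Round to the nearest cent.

Interest = $395,538.00, so EBT = $1,386,000 − $395,538.00 = $990,462.00.
Net income = $990,462.00 × (1 − 0.20) = $792,369.60.
EPS = $792,369.60 ÷ 1,511,000 = $0.52.

$0.52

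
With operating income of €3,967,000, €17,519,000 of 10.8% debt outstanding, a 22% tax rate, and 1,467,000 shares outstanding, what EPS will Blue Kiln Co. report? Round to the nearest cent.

Interest = €1,892,052.00, so EBT = €3,967,000 − €1,892,052.00 = €2,074,948.00.
Net income = €2,074,948.00 × (1 − 0.22) = €1,618,459.44.
EPS = €1,618,459.44 ÷ 1,467,000 = €1.10.

€1.10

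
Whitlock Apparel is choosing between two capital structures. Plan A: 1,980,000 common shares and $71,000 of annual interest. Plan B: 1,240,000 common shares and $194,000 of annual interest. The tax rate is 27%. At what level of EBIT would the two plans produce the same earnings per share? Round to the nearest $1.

$400,108

Set EPS_A = EPS_B: (EBIT − $71,000)(1 − 0.27) ÷ 1,980,000 = (EBIT − $194,000)(1 − 0.27) ÷ 1,240,000.
Cancelling (1 − t) and cross-multiplying: 1,240,000·(EBIT − 71,000) = 1,980,000·(EBIT − 194,000).
EBIT × (1,980,000 − 1,240,000) = 194,000 × 1,980,000 − 71,000 × 1,240,000 = 296,080,000,000, so EBIT = 296,080,000,000 ÷ 740,000 = 400,108.11.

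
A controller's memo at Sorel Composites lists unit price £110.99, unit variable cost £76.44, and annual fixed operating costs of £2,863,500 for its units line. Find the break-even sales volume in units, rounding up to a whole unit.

82,880 units

Contribution margin per unit = £110.99 − £76.44 = £34.55.
Units to break even: £2,863,500 ÷ £34.55 = 82,879.88, rounded up to 82,880.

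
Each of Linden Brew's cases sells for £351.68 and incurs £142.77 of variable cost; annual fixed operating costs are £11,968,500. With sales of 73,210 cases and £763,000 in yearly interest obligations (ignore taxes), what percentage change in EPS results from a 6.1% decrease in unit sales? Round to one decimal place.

-36.4%

Total contribution margin = 73,210 × £208.91 = £15,294,301.10.
Operating income = contribution − fixed costs = £15,294,301.10 − £11,968,500 = £3,325,801.10.
Interest = £763,000.00, so EBIT − I = £2,562,801.10.
DCL = total CM / (EBIT − I) = £15,294,301.10 / £2,562,801.10 = 5.9678.
%ΔEPS = DCL × %ΔSales = 5.9678 × -6.1% = -36.4%.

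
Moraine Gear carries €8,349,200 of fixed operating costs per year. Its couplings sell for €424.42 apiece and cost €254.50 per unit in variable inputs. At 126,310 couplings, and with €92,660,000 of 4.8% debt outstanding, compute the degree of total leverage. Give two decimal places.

2.48

At 126,310 units, contribution = 126,310 × €169.92 = €21,462,595.20.
Subtracting fixed costs: EBIT = €21,462,595.20 − €8,349,200 = €13,113,395.20. Interest = €4,447,680.00.
DOL = €21,462,595.20 ÷ €13,113,395.20 = 1.6367; DFL = €13,113,395.20 ÷ €8,665,715.20 = 1.5133.
DCL = DOL × DFL = 1.6367 × 1.5133 = 2.4768.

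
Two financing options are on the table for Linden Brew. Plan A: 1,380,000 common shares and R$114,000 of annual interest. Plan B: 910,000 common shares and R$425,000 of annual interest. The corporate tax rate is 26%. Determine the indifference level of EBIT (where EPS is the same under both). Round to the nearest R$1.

Set EPS_A = EPS_B: (EBIT − R$114,000)(1 − 0.26) ÷ 1,380,000 = (EBIT − R$425,000)(1 − 0.26) ÷ 910,000.
The (1 − t) factor cancels: (EBIT − 114,000) × 910,000 = (EBIT − 425,000) × 1,380,000.
EBIT × (1,380,000 − 910,000) = 425,000 × 1,380,000 − 114,000 × 910,000 = 482,760,000,000, so EBIT = 482,760,000,000 ÷ 470,000 = 1,027,148.94.

R$1,027,149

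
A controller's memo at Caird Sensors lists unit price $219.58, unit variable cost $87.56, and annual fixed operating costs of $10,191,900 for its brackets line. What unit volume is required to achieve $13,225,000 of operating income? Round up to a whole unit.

177,374 brackets

Each unit contributes $219.58 − $87.56 = $132.02.
Required volume = (fixed costs + target profit) ÷ CM = ($10,191,900 + $13,225,000) ÷ $132.02 = 177,373.88, so 177,374 brackets.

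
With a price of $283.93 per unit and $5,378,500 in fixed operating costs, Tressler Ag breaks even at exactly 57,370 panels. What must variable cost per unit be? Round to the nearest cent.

$190.18

At break-even, FC = Q × (P − VC), so P − VC = $5,378,500 ÷ 57,370 = $93.7511.
Hence VC = price − CM = $283.93 − $93.7511 = $190.18.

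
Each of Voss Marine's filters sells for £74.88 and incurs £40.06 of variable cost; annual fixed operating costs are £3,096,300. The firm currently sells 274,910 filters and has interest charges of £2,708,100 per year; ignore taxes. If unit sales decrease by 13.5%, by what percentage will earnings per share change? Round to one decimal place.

-34.3%

Contribution at this volume is 274,910 × £34.82 = £9,572,366.20.
EBIT = £9,572,366.20 − £3,096,300 = £6,476,066.20.
Interest = £2,708,100.00, so EBIT − I = £3,767,966.20.
Degree of combined leverage = contribution ÷ (EBIT − I) = £9,572,366.20 ÷ £3,767,966.20 = 2.5405.
EPS therefore changes by 2.5405 × (-13.5%) = -34.3%.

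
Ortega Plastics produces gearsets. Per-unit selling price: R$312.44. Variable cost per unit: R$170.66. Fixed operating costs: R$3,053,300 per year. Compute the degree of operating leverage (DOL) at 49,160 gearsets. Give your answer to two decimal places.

1.78

Contribution at this volume is 49,160 × R$141.78 = R$6,969,904.80.
Operating income = contribution − fixed costs = R$6,969,904.80 − R$3,053,300 = R$3,916,604.80.
So DOL = total CM / EBIT = R$6,969,904.80 / R$3,916,604.80 = 1.7796.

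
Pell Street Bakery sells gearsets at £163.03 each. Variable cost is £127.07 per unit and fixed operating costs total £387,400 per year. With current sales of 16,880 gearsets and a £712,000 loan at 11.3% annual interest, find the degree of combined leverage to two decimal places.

At 16,880 units, contribution = 16,880 × £35.96 = £607,004.80.
Subtracting fixed costs: EBIT = £607,004.80 − £387,400 = £219,604.80. Interest = £80,456.00.
DOL = £607,004.80 ÷ £219,604.80 = 2.7641; DFL = £219,604.80 ÷ £139,148.80 = 1.5782.
Combined leverage = 2.7641 × 1.5782 = 4.3623.

4.36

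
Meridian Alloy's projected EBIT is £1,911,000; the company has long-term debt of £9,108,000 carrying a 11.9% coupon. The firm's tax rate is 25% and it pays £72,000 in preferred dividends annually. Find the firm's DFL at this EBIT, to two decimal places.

2.61

Annual interest charges come to £1,083,852.00.
Pre-tax preferred-dividend burden = £72,000 ÷ (1 − 0.25) = £96,000.00.
DFL = EBIT ÷ [EBIT − I − D_p/(1−t)] = £1,911,000 ÷ [£1,911,000 − £1,083,852.00 − £96,000.00] = £1,911,000 ÷ £731,148.00 = 2.6137.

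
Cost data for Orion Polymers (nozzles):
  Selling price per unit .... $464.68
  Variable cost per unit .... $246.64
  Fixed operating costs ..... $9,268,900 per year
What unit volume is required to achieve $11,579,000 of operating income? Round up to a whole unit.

Contribution margin per unit = $464.68 − $246.64 = $218.04.
Required volume = (fixed costs + target profit) ÷ CM = ($9,268,900 + $11,579,000) ÷ $218.04 = 95,615.02, so 95,616 nozzles.

95,616 nozzles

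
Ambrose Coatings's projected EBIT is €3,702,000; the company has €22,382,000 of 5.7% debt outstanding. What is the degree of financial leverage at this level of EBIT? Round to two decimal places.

Interest = €1,275,774.00.
DFL = EBIT ÷ (EBIT − I) = €3,702,000 ÷ (€3,702,000 − €1,275,774.00) = €3,702,000 ÷ €2,426,226.00 = 1.5258.

1.53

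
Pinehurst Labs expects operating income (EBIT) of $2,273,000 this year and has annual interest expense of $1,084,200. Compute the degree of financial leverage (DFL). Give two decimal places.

Annual interest charges come to $1,084,200.00.
DFL = EBIT ÷ (EBIT − I) = $2,273,000 ÷ ($2,273,000 − $1,084,200.00) = $2,273,000 ÷ $1,188,800.00 = 1.9120.

1.91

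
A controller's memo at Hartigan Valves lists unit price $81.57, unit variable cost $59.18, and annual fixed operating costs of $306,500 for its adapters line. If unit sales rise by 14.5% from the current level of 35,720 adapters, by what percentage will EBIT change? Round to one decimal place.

Total contribution margin = 35,720 × $22.39 = $799,770.80.
Operating income = contribution − fixed costs = $799,770.80 − $306,500 = $493,270.80.
Degree of operating leverage = $799,770.80 / $493,270.80 = 1.6214.
Operating income changes by 1.6214 × +14.5% = +23.5%.

+23.5%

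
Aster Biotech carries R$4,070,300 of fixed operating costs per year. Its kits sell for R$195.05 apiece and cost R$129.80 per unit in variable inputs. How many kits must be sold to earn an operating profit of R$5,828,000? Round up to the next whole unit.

151,699 kits

Unit CM = price − variable cost = R$195.05 − R$129.80 = R$65.25.
Units = (FC + target) / CM = (R$4,070,300 + R$5,828,000) / R$65.25 = 151,698.08, so 151,699 kits.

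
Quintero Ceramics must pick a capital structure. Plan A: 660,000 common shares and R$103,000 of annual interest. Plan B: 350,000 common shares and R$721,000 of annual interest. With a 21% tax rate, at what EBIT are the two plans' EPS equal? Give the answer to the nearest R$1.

Set EPS_A = EPS_B: (EBIT − R$103,000)(1 − 0.21) ÷ 660,000 = (EBIT − R$721,000)(1 − 0.21) ÷ 350,000.
The (1 − t) factor cancels: (EBIT − 103,000) × 350,000 = (EBIT − 721,000) × 660,000.
EBIT × (660,000 − 350,000) = 721,000 × 660,000 − 103,000 × 350,000 = 439,810,000,000, so EBIT = 439,810,000,000 ÷ 310,000 = 1,418,741.94.

R$1,418,742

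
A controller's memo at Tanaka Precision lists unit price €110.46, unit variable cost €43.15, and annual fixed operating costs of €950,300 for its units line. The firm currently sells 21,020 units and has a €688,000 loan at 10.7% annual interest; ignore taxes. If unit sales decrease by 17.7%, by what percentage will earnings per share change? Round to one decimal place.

Total contribution margin = 21,020 × €67.31 = €1,414,856.20.
EBIT = €1,414,856.20 − €950,300 = €464,556.20.
Interest = €73,616.00, so EBIT − I = €390,940.20.
DCL = total CM / (EBIT − I) = €1,414,856.20 / €390,940.20 = 3.6191.
%ΔEPS = DCL × %ΔSales = 3.6191 × -17.7% = -64.1%.

-64.1%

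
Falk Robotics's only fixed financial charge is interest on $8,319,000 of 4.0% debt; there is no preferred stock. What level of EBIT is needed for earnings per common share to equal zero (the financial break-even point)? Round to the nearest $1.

$332,760

Annual interest = 4.0% × $8,319,000 = $332,760.00.
With no preferred dividends, EPS = 0 when EBIT exactly covers interest, so the financial break-even EBIT is $332,760.00.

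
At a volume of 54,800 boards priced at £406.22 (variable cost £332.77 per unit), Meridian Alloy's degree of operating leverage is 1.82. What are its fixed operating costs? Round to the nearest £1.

£1,813,489

At 54,800 units, contribution = 54,800 × £73.45 = £4,025,060.00.
Since DOL = CM ÷ EBIT, EBIT = £4,025,060.00 ÷ 1.82 = £2,211,571.43.
And FC = contribution − EBIT = £4,025,060.00 − £2,211,571.43 = £1,813,489.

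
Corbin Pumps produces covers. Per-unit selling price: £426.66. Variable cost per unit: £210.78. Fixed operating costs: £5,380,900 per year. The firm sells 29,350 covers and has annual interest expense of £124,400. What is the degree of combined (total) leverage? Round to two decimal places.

7.63

Contribution at this volume is 29,350 × £215.88 = £6,336,078.00.
Operating income = contribution − fixed costs = £6,336,078.00 − £5,380,900 = £955,178.00. Interest = £124,400.00, so EBIT − I = £830,778.00.
DCL = contribution ÷ (EBIT − I) = £6,336,078.00 ÷ £830,778.00 = 7.6267.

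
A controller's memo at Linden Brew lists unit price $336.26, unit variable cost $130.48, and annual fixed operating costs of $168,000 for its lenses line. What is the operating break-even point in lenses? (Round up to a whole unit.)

817 lenses

Each unit contributes $336.26 − $130.48 = $205.78.
Break-even volume = fixed costs ÷ CM per unit = $168,000 ÷ $205.78 = 816.41, so 817 lenses.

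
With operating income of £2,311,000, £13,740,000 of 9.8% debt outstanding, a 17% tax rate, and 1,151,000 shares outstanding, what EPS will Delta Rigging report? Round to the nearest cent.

Interest = £1,346,520.00, so EBT = £2,311,000 − £1,346,520.00 = £964,480.00.
Net income = £964,480.00 × (1 − 0.17) = £800,518.40.
EPS = £800,518.40 ÷ 1,151,000 = £0.70.

£0.70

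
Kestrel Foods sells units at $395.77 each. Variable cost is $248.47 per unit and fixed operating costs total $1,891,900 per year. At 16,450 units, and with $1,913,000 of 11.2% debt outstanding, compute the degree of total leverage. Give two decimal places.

7.65

Contribution at this volume is 16,450 × $147.30 = $2,423,085.00.
Subtracting fixed costs: EBIT = $2,423,085.00 − $1,891,900 = $531,185.00. Interest = $214,256.00, so EBIT − I = $316,929.00.
Degree of total leverage = total CM / (EBIT − interest) = $2,423,085.00 / $316,929.00 = 7.6455.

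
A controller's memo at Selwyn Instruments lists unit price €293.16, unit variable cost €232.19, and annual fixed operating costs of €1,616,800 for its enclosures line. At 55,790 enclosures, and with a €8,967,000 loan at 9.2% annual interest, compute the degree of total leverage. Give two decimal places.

At 55,790 units, contribution = 55,790 × €60.97 = €3,401,516.30.
EBIT = €3,401,516.30 − €1,616,800 = €1,784,716.30. Interest = €824,964.00.
DOL = €3,401,516.30 ÷ €1,784,716.30 = 1.9059; DFL = €1,784,716.30 ÷ €959,752.30 = 1.8596.
Combined leverage = 1.9059 × 1.8596 = 3.5442.

3.54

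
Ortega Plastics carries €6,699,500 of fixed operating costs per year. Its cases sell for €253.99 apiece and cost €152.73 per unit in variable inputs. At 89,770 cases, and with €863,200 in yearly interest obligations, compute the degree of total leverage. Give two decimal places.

Total contribution margin = 89,770 × €101.26 = €9,090,110.20.
Operating income = contribution − fixed costs = €9,090,110.20 − €6,699,500 = €2,390,610.20. Interest = €863,200.00, so EBIT − I = €1,527,410.20.
Degree of total leverage = total CM / (EBIT − interest) = €9,090,110.20 / €1,527,410.20 = 5.9513.

5.95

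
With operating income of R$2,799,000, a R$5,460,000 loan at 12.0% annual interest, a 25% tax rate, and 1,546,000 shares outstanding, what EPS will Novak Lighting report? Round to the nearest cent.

Pre-tax income = R$2,799,000 − R$655,200.00 = R$2,143,800.00.
After tax at 25%: net income = R$2,143,800.00 × 0.75 = R$1,607,850.00.
Per share: R$1,607,850.00 / 1,546,000 shares = R$1.04.

R$1.04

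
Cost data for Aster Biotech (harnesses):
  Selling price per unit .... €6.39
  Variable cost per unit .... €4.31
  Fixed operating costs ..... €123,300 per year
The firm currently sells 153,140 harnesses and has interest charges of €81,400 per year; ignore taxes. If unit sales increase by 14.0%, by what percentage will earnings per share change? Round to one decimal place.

+39.2%

Contribution at this volume is 153,140 × €2.08 = €318,531.20.
Operating income = contribution − fixed costs = €318,531.20 − €123,300 = €195,231.20.
After interest of €81,400.00, pre-tax earnings = €113,831.20.
DCL = total CM / (EBIT − I) = €318,531.20 / €113,831.20 = 2.7983.
EPS therefore changes by 2.7983 × (+14.0%) = +39.2%.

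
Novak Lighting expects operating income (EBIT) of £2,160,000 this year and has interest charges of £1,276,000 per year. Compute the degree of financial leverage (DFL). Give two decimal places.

2.44

Interest = £1,276,000.00.
Degree of financial leverage = EBIT / (EBIT − interest) = £2,160,000 / £884,000.00 = 2.4434.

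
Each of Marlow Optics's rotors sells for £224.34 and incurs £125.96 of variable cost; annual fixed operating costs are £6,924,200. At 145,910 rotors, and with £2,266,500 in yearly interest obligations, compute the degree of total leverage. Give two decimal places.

2.78

Total contribution margin = 145,910 × £98.38 = £14,354,625.80.
Operating income = contribution − fixed costs = £14,354,625.80 − £6,924,200 = £7,430,425.80. Interest = £2,266,500.00.
DOL = £14,354,625.80 ÷ £7,430,425.80 = 1.9319; DFL = £7,430,425.80 ÷ £5,163,925.80 = 1.4389.
Combined leverage = 1.9319 × 1.4389 = 2.7798.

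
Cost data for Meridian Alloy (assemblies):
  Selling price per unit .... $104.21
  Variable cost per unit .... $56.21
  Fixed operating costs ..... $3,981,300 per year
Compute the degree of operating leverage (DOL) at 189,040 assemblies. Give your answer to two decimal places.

At 189,040 units, contribution = 189,040 × $48.00 = $9,073,920.00.
Subtracting fixed costs: EBIT = $9,073,920.00 − $3,981,300 = $5,092,620.00.
Degree of operating leverage = $9,073,920.00 / $5,092,620.00 = 1.7818.

1.78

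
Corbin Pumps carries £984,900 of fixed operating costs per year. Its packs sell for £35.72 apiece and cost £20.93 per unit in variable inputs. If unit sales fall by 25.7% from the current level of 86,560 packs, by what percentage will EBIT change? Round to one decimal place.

Total contribution margin = 86,560 × £14.79 = £1,280,222.40.
EBIT = £1,280,222.40 − £984,900 = £295,322.40.
DOL = contribution ÷ EBIT = £1,280,222.40 ÷ £295,322.40 = 4.3350.
Operating income changes by 4.3350 × -25.7% = -111.4%.

-111.4%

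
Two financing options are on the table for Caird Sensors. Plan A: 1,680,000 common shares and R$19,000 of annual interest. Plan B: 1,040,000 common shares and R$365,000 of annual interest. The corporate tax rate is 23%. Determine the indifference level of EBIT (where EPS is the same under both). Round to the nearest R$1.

At indifference, (EBIT − 19,000)(1 − t)/1,680,000 = (EBIT − 365,000)(1 − t)/1,040,000.
The (1 − t) factor cancels: (EBIT − 19,000) × 1,040,000 = (EBIT − 365,000) × 1,680,000.
Solving, EBIT = (365,000·1,680,000 − 19,000·1,040,000) / (1,680,000 − 1,040,000) = 593,440,000,000 / 640,000 = 927,250.00.

R$927,250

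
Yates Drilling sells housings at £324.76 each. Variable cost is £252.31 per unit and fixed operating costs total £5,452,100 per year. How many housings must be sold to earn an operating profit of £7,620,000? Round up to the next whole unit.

180,430 housings

Contribution margin per unit = £324.76 − £252.31 = £72.45.
Required volume = (fixed costs + target profit) ÷ CM = (£5,452,100 + £7,620,000) ÷ £72.45 = 180,429.26, so 180,430 housings.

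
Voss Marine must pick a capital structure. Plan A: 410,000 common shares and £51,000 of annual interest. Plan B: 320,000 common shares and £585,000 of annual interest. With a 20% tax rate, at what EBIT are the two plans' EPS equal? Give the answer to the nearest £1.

At indifference, (EBIT − 51,000)(1 − t)/410,000 = (EBIT − 585,000)(1 − t)/320,000.
The (1 − t) factor cancels: (EBIT − 51,000) × 320,000 = (EBIT − 585,000) × 410,000.
EBIT × (410,000 − 320,000) = 585,000 × 410,000 − 51,000 × 320,000 = 223,530,000,000, so EBIT = 223,530,000,000 ÷ 90,000 = 2,483,666.67.

£2,483,667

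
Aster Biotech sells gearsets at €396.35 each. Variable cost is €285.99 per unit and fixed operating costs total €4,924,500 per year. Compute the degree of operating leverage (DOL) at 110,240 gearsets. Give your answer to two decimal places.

1.68

Total contribution margin = 110,240 × €110.36 = €12,166,086.40.
Subtracting fixed costs: EBIT = €12,166,086.40 − €4,924,500 = €7,241,586.40.
Degree of operating leverage = €12,166,086.40 / €7,241,586.40 = 1.6800.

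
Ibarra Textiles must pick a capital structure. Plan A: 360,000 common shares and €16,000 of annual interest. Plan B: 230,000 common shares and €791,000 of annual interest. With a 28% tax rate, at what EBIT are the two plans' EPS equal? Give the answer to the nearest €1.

€2,162,154

At indifference, (EBIT − 16,000)(1 − t)/360,000 = (EBIT − 791,000)(1 − t)/230,000.
Cancelling (1 − t) and cross-multiplying: 230,000·(EBIT − 16,000) = 360,000·(EBIT − 791,000).
Solving, EBIT = (791,000·360,000 − 16,000·230,000) / (360,000 − 230,000) = 281,080,000,000 / 130,000 = 2,162,153.85.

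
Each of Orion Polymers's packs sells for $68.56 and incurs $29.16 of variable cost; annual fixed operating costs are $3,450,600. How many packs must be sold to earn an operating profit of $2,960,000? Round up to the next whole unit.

162,706 packs

Unit CM = price − variable cost = $68.56 − $29.16 = $39.40.
Need Q such that Q × $39.40 − $3,450,600 = $2,960,000, i.e. Q = $6,410,600 / $39.40 = 162,705.58 → 162,706.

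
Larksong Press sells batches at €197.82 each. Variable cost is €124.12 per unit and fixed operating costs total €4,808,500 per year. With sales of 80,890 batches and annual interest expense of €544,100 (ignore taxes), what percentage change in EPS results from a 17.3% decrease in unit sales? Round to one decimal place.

At 80,890 units, contribution = 80,890 × €73.70 = €5,961,593.00.
Subtracting fixed costs: EBIT = €5,961,593.00 − €4,808,500 = €1,153,093.00.
After interest of €544,100.00, pre-tax earnings = €608,993.00.
Degree of combined leverage = contribution ÷ (EBIT − I) = €5,961,593.00 ÷ €608,993.00 = 9.7893.
EPS therefore changes by 9.7893 × (-17.3%) = -169.4%.

-169.4%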